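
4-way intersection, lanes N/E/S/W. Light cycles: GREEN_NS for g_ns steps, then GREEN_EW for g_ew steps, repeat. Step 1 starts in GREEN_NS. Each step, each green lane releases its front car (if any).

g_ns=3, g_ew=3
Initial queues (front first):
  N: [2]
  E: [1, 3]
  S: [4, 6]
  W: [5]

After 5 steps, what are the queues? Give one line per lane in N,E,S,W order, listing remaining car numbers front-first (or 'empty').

Step 1 [NS]: N:car2-GO,E:wait,S:car4-GO,W:wait | queues: N=0 E=2 S=1 W=1
Step 2 [NS]: N:empty,E:wait,S:car6-GO,W:wait | queues: N=0 E=2 S=0 W=1
Step 3 [NS]: N:empty,E:wait,S:empty,W:wait | queues: N=0 E=2 S=0 W=1
Step 4 [EW]: N:wait,E:car1-GO,S:wait,W:car5-GO | queues: N=0 E=1 S=0 W=0
Step 5 [EW]: N:wait,E:car3-GO,S:wait,W:empty | queues: N=0 E=0 S=0 W=0

N: empty
E: empty
S: empty
W: empty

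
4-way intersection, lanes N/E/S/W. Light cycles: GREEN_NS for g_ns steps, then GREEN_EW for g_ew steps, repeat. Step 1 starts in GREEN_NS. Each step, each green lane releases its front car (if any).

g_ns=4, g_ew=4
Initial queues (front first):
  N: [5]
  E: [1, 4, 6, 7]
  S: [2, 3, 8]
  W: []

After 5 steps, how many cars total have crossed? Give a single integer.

Answer: 5

Derivation:
Step 1 [NS]: N:car5-GO,E:wait,S:car2-GO,W:wait | queues: N=0 E=4 S=2 W=0
Step 2 [NS]: N:empty,E:wait,S:car3-GO,W:wait | queues: N=0 E=4 S=1 W=0
Step 3 [NS]: N:empty,E:wait,S:car8-GO,W:wait | queues: N=0 E=4 S=0 W=0
Step 4 [NS]: N:empty,E:wait,S:empty,W:wait | queues: N=0 E=4 S=0 W=0
Step 5 [EW]: N:wait,E:car1-GO,S:wait,W:empty | queues: N=0 E=3 S=0 W=0
Cars crossed by step 5: 5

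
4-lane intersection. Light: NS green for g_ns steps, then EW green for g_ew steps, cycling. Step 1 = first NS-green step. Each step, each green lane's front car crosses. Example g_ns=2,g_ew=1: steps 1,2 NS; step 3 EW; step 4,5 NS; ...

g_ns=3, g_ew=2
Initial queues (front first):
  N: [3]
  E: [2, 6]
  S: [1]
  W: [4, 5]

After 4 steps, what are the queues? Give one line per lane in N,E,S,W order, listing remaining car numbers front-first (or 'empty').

Step 1 [NS]: N:car3-GO,E:wait,S:car1-GO,W:wait | queues: N=0 E=2 S=0 W=2
Step 2 [NS]: N:empty,E:wait,S:empty,W:wait | queues: N=0 E=2 S=0 W=2
Step 3 [NS]: N:empty,E:wait,S:empty,W:wait | queues: N=0 E=2 S=0 W=2
Step 4 [EW]: N:wait,E:car2-GO,S:wait,W:car4-GO | queues: N=0 E=1 S=0 W=1

N: empty
E: 6
S: empty
W: 5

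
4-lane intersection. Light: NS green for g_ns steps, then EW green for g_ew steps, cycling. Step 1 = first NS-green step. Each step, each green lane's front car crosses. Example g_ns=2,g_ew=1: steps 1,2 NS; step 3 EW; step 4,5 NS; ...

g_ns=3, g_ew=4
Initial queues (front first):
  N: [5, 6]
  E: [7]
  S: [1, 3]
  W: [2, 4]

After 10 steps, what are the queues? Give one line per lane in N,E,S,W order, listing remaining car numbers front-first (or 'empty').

Step 1 [NS]: N:car5-GO,E:wait,S:car1-GO,W:wait | queues: N=1 E=1 S=1 W=2
Step 2 [NS]: N:car6-GO,E:wait,S:car3-GO,W:wait | queues: N=0 E=1 S=0 W=2
Step 3 [NS]: N:empty,E:wait,S:empty,W:wait | queues: N=0 E=1 S=0 W=2
Step 4 [EW]: N:wait,E:car7-GO,S:wait,W:car2-GO | queues: N=0 E=0 S=0 W=1
Step 5 [EW]: N:wait,E:empty,S:wait,W:car4-GO | queues: N=0 E=0 S=0 W=0

N: empty
E: empty
S: empty
W: empty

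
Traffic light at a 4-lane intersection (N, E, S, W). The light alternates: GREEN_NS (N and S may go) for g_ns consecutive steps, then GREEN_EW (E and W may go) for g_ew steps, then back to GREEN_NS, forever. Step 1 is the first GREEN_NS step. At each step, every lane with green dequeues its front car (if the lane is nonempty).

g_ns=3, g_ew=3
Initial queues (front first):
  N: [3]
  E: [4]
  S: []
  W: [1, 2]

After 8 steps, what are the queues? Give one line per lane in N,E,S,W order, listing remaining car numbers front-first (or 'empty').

Step 1 [NS]: N:car3-GO,E:wait,S:empty,W:wait | queues: N=0 E=1 S=0 W=2
Step 2 [NS]: N:empty,E:wait,S:empty,W:wait | queues: N=0 E=1 S=0 W=2
Step 3 [NS]: N:empty,E:wait,S:empty,W:wait | queues: N=0 E=1 S=0 W=2
Step 4 [EW]: N:wait,E:car4-GO,S:wait,W:car1-GO | queues: N=0 E=0 S=0 W=1
Step 5 [EW]: N:wait,E:empty,S:wait,W:car2-GO | queues: N=0 E=0 S=0 W=0

N: empty
E: empty
S: empty
W: empty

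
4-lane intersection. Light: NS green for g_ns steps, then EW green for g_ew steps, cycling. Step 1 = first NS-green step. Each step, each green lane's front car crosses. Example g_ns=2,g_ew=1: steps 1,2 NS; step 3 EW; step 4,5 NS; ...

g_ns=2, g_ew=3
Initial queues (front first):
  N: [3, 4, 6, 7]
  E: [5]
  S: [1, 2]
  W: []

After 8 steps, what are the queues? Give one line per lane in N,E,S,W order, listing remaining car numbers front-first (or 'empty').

Step 1 [NS]: N:car3-GO,E:wait,S:car1-GO,W:wait | queues: N=3 E=1 S=1 W=0
Step 2 [NS]: N:car4-GO,E:wait,S:car2-GO,W:wait | queues: N=2 E=1 S=0 W=0
Step 3 [EW]: N:wait,E:car5-GO,S:wait,W:empty | queues: N=2 E=0 S=0 W=0
Step 4 [EW]: N:wait,E:empty,S:wait,W:empty | queues: N=2 E=0 S=0 W=0
Step 5 [EW]: N:wait,E:empty,S:wait,W:empty | queues: N=2 E=0 S=0 W=0
Step 6 [NS]: N:car6-GO,E:wait,S:empty,W:wait | queues: N=1 E=0 S=0 W=0
Step 7 [NS]: N:car7-GO,E:wait,S:empty,W:wait | queues: N=0 E=0 S=0 W=0

N: empty
E: empty
S: empty
W: empty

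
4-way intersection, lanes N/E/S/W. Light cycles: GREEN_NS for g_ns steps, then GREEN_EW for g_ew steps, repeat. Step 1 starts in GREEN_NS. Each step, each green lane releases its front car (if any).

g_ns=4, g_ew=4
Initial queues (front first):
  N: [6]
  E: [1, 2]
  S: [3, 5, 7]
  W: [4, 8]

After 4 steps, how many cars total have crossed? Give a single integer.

Step 1 [NS]: N:car6-GO,E:wait,S:car3-GO,W:wait | queues: N=0 E=2 S=2 W=2
Step 2 [NS]: N:empty,E:wait,S:car5-GO,W:wait | queues: N=0 E=2 S=1 W=2
Step 3 [NS]: N:empty,E:wait,S:car7-GO,W:wait | queues: N=0 E=2 S=0 W=2
Step 4 [NS]: N:empty,E:wait,S:empty,W:wait | queues: N=0 E=2 S=0 W=2
Cars crossed by step 4: 4

Answer: 4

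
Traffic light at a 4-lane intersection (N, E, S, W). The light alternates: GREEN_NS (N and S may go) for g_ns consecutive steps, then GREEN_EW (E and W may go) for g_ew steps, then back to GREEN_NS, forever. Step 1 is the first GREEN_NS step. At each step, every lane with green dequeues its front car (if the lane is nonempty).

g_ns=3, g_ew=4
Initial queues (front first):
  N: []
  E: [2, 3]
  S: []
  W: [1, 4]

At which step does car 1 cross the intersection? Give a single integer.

Step 1 [NS]: N:empty,E:wait,S:empty,W:wait | queues: N=0 E=2 S=0 W=2
Step 2 [NS]: N:empty,E:wait,S:empty,W:wait | queues: N=0 E=2 S=0 W=2
Step 3 [NS]: N:empty,E:wait,S:empty,W:wait | queues: N=0 E=2 S=0 W=2
Step 4 [EW]: N:wait,E:car2-GO,S:wait,W:car1-GO | queues: N=0 E=1 S=0 W=1
Step 5 [EW]: N:wait,E:car3-GO,S:wait,W:car4-GO | queues: N=0 E=0 S=0 W=0
Car 1 crosses at step 4

4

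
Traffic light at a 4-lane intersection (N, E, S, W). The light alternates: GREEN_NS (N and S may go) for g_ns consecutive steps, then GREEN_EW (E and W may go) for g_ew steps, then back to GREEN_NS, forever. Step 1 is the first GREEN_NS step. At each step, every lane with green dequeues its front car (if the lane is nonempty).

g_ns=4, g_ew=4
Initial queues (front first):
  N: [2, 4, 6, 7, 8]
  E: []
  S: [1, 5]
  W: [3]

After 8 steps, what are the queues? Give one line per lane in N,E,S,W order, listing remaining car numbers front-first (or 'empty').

Step 1 [NS]: N:car2-GO,E:wait,S:car1-GO,W:wait | queues: N=4 E=0 S=1 W=1
Step 2 [NS]: N:car4-GO,E:wait,S:car5-GO,W:wait | queues: N=3 E=0 S=0 W=1
Step 3 [NS]: N:car6-GO,E:wait,S:empty,W:wait | queues: N=2 E=0 S=0 W=1
Step 4 [NS]: N:car7-GO,E:wait,S:empty,W:wait | queues: N=1 E=0 S=0 W=1
Step 5 [EW]: N:wait,E:empty,S:wait,W:car3-GO | queues: N=1 E=0 S=0 W=0
Step 6 [EW]: N:wait,E:empty,S:wait,W:empty | queues: N=1 E=0 S=0 W=0
Step 7 [EW]: N:wait,E:empty,S:wait,W:empty | queues: N=1 E=0 S=0 W=0
Step 8 [EW]: N:wait,E:empty,S:wait,W:empty | queues: N=1 E=0 S=0 W=0

N: 8
E: empty
S: empty
W: empty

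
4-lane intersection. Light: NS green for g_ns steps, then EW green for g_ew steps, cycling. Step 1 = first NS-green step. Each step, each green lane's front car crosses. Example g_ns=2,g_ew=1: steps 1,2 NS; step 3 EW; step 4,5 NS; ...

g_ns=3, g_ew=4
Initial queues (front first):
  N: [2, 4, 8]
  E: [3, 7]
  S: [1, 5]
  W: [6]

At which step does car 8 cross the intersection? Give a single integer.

Step 1 [NS]: N:car2-GO,E:wait,S:car1-GO,W:wait | queues: N=2 E=2 S=1 W=1
Step 2 [NS]: N:car4-GO,E:wait,S:car5-GO,W:wait | queues: N=1 E=2 S=0 W=1
Step 3 [NS]: N:car8-GO,E:wait,S:empty,W:wait | queues: N=0 E=2 S=0 W=1
Step 4 [EW]: N:wait,E:car3-GO,S:wait,W:car6-GO | queues: N=0 E=1 S=0 W=0
Step 5 [EW]: N:wait,E:car7-GO,S:wait,W:empty | queues: N=0 E=0 S=0 W=0
Car 8 crosses at step 3

3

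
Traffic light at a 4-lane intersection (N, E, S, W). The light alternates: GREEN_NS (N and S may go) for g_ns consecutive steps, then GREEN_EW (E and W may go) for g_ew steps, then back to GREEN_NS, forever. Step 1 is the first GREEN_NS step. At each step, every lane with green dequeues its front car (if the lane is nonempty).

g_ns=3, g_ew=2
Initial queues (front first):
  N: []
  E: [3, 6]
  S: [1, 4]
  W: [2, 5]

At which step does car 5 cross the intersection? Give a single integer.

Step 1 [NS]: N:empty,E:wait,S:car1-GO,W:wait | queues: N=0 E=2 S=1 W=2
Step 2 [NS]: N:empty,E:wait,S:car4-GO,W:wait | queues: N=0 E=2 S=0 W=2
Step 3 [NS]: N:empty,E:wait,S:empty,W:wait | queues: N=0 E=2 S=0 W=2
Step 4 [EW]: N:wait,E:car3-GO,S:wait,W:car2-GO | queues: N=0 E=1 S=0 W=1
Step 5 [EW]: N:wait,E:car6-GO,S:wait,W:car5-GO | queues: N=0 E=0 S=0 W=0
Car 5 crosses at step 5

5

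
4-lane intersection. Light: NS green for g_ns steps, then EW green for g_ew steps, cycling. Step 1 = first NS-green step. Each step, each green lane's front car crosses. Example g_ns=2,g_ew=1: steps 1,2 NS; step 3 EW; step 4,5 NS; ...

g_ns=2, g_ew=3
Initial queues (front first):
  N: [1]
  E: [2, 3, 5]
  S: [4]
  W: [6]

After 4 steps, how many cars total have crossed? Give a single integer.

Step 1 [NS]: N:car1-GO,E:wait,S:car4-GO,W:wait | queues: N=0 E=3 S=0 W=1
Step 2 [NS]: N:empty,E:wait,S:empty,W:wait | queues: N=0 E=3 S=0 W=1
Step 3 [EW]: N:wait,E:car2-GO,S:wait,W:car6-GO | queues: N=0 E=2 S=0 W=0
Step 4 [EW]: N:wait,E:car3-GO,S:wait,W:empty | queues: N=0 E=1 S=0 W=0
Cars crossed by step 4: 5

Answer: 5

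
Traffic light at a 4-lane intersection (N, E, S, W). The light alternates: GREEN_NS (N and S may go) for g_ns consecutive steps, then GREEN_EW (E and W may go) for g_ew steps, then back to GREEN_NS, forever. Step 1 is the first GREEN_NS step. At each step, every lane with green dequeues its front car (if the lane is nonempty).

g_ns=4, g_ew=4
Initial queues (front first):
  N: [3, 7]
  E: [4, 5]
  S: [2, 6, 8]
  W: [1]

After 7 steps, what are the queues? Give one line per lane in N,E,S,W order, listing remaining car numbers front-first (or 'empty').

Step 1 [NS]: N:car3-GO,E:wait,S:car2-GO,W:wait | queues: N=1 E=2 S=2 W=1
Step 2 [NS]: N:car7-GO,E:wait,S:car6-GO,W:wait | queues: N=0 E=2 S=1 W=1
Step 3 [NS]: N:empty,E:wait,S:car8-GO,W:wait | queues: N=0 E=2 S=0 W=1
Step 4 [NS]: N:empty,E:wait,S:empty,W:wait | queues: N=0 E=2 S=0 W=1
Step 5 [EW]: N:wait,E:car4-GO,S:wait,W:car1-GO | queues: N=0 E=1 S=0 W=0
Step 6 [EW]: N:wait,E:car5-GO,S:wait,W:empty | queues: N=0 E=0 S=0 W=0

N: empty
E: empty
S: empty
W: empty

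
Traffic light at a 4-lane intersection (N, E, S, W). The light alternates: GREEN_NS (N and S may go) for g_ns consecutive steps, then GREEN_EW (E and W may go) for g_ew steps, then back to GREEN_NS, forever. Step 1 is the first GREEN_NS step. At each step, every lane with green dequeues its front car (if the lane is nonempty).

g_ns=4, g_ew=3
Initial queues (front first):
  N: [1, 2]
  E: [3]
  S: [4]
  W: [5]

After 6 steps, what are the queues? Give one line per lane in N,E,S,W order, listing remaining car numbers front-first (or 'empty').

Step 1 [NS]: N:car1-GO,E:wait,S:car4-GO,W:wait | queues: N=1 E=1 S=0 W=1
Step 2 [NS]: N:car2-GO,E:wait,S:empty,W:wait | queues: N=0 E=1 S=0 W=1
Step 3 [NS]: N:empty,E:wait,S:empty,W:wait | queues: N=0 E=1 S=0 W=1
Step 4 [NS]: N:empty,E:wait,S:empty,W:wait | queues: N=0 E=1 S=0 W=1
Step 5 [EW]: N:wait,E:car3-GO,S:wait,W:car5-GO | queues: N=0 E=0 S=0 W=0

N: empty
E: empty
S: empty
W: empty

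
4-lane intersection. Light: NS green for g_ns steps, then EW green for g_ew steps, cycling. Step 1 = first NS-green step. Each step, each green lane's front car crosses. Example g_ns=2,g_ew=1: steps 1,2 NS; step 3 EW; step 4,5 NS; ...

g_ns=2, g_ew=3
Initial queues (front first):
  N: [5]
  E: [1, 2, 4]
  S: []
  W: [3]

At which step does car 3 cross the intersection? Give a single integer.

Step 1 [NS]: N:car5-GO,E:wait,S:empty,W:wait | queues: N=0 E=3 S=0 W=1
Step 2 [NS]: N:empty,E:wait,S:empty,W:wait | queues: N=0 E=3 S=0 W=1
Step 3 [EW]: N:wait,E:car1-GO,S:wait,W:car3-GO | queues: N=0 E=2 S=0 W=0
Step 4 [EW]: N:wait,E:car2-GO,S:wait,W:empty | queues: N=0 E=1 S=0 W=0
Step 5 [EW]: N:wait,E:car4-GO,S:wait,W:empty | queues: N=0 E=0 S=0 W=0
Car 3 crosses at step 3

3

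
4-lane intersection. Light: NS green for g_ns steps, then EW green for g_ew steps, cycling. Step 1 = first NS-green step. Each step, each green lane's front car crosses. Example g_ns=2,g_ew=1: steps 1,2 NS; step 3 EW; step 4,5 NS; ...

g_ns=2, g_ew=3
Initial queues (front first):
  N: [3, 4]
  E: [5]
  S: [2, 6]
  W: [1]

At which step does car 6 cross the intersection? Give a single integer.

Step 1 [NS]: N:car3-GO,E:wait,S:car2-GO,W:wait | queues: N=1 E=1 S=1 W=1
Step 2 [NS]: N:car4-GO,E:wait,S:car6-GO,W:wait | queues: N=0 E=1 S=0 W=1
Step 3 [EW]: N:wait,E:car5-GO,S:wait,W:car1-GO | queues: N=0 E=0 S=0 W=0
Car 6 crosses at step 2

2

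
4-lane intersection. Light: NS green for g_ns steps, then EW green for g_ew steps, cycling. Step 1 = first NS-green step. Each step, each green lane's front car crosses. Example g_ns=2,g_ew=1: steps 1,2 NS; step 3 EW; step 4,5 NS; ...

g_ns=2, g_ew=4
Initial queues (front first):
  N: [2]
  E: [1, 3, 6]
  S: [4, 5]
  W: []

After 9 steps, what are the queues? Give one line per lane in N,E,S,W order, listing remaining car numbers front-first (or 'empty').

Step 1 [NS]: N:car2-GO,E:wait,S:car4-GO,W:wait | queues: N=0 E=3 S=1 W=0
Step 2 [NS]: N:empty,E:wait,S:car5-GO,W:wait | queues: N=0 E=3 S=0 W=0
Step 3 [EW]: N:wait,E:car1-GO,S:wait,W:empty | queues: N=0 E=2 S=0 W=0
Step 4 [EW]: N:wait,E:car3-GO,S:wait,W:empty | queues: N=0 E=1 S=0 W=0
Step 5 [EW]: N:wait,E:car6-GO,S:wait,W:empty | queues: N=0 E=0 S=0 W=0

N: empty
E: empty
S: empty
W: empty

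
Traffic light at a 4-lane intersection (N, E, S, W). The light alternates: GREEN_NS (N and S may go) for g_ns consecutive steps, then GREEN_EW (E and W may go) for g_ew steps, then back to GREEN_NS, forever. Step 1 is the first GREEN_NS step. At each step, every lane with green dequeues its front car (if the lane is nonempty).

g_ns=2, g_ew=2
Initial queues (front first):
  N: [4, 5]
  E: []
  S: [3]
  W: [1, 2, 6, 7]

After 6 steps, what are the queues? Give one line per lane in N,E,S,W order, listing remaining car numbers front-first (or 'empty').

Step 1 [NS]: N:car4-GO,E:wait,S:car3-GO,W:wait | queues: N=1 E=0 S=0 W=4
Step 2 [NS]: N:car5-GO,E:wait,S:empty,W:wait | queues: N=0 E=0 S=0 W=4
Step 3 [EW]: N:wait,E:empty,S:wait,W:car1-GO | queues: N=0 E=0 S=0 W=3
Step 4 [EW]: N:wait,E:empty,S:wait,W:car2-GO | queues: N=0 E=0 S=0 W=2
Step 5 [NS]: N:empty,E:wait,S:empty,W:wait | queues: N=0 E=0 S=0 W=2
Step 6 [NS]: N:empty,E:wait,S:empty,W:wait | queues: N=0 E=0 S=0 W=2

N: empty
E: empty
S: empty
W: 6 7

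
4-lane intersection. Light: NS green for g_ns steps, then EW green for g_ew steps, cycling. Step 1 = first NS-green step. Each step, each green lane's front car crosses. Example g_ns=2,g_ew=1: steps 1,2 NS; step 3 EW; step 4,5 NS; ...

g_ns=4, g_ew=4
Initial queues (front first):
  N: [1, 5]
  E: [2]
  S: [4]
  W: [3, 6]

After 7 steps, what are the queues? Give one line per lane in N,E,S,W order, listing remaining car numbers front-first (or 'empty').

Step 1 [NS]: N:car1-GO,E:wait,S:car4-GO,W:wait | queues: N=1 E=1 S=0 W=2
Step 2 [NS]: N:car5-GO,E:wait,S:empty,W:wait | queues: N=0 E=1 S=0 W=2
Step 3 [NS]: N:empty,E:wait,S:empty,W:wait | queues: N=0 E=1 S=0 W=2
Step 4 [NS]: N:empty,E:wait,S:empty,W:wait | queues: N=0 E=1 S=0 W=2
Step 5 [EW]: N:wait,E:car2-GO,S:wait,W:car3-GO | queues: N=0 E=0 S=0 W=1
Step 6 [EW]: N:wait,E:empty,S:wait,W:car6-GO | queues: N=0 E=0 S=0 W=0

N: empty
E: empty
S: empty
W: empty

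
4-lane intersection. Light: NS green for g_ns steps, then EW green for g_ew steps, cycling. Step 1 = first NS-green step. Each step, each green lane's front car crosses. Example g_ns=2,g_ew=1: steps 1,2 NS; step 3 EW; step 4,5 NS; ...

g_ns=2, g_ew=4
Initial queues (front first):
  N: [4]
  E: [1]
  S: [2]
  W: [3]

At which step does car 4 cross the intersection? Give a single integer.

Step 1 [NS]: N:car4-GO,E:wait,S:car2-GO,W:wait | queues: N=0 E=1 S=0 W=1
Step 2 [NS]: N:empty,E:wait,S:empty,W:wait | queues: N=0 E=1 S=0 W=1
Step 3 [EW]: N:wait,E:car1-GO,S:wait,W:car3-GO | queues: N=0 E=0 S=0 W=0
Car 4 crosses at step 1

1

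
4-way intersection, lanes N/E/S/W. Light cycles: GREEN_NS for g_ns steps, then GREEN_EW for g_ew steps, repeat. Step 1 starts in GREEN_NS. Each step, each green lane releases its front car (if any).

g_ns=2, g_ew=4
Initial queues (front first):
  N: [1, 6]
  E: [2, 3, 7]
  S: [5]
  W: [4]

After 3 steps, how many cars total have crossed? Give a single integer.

Answer: 5

Derivation:
Step 1 [NS]: N:car1-GO,E:wait,S:car5-GO,W:wait | queues: N=1 E=3 S=0 W=1
Step 2 [NS]: N:car6-GO,E:wait,S:empty,W:wait | queues: N=0 E=3 S=0 W=1
Step 3 [EW]: N:wait,E:car2-GO,S:wait,W:car4-GO | queues: N=0 E=2 S=0 W=0
Cars crossed by step 3: 5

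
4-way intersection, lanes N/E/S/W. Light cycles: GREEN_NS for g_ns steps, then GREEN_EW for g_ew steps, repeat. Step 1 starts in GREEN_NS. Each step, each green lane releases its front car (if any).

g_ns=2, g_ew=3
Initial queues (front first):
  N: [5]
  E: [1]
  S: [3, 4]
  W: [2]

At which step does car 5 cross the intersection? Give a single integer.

Step 1 [NS]: N:car5-GO,E:wait,S:car3-GO,W:wait | queues: N=0 E=1 S=1 W=1
Step 2 [NS]: N:empty,E:wait,S:car4-GO,W:wait | queues: N=0 E=1 S=0 W=1
Step 3 [EW]: N:wait,E:car1-GO,S:wait,W:car2-GO | queues: N=0 E=0 S=0 W=0
Car 5 crosses at step 1

1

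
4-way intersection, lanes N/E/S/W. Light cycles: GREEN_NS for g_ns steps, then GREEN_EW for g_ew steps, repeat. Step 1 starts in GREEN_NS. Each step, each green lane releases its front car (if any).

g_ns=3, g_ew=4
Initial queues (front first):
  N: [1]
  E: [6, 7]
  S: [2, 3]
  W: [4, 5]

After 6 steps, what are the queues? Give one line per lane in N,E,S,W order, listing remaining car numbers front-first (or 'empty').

Step 1 [NS]: N:car1-GO,E:wait,S:car2-GO,W:wait | queues: N=0 E=2 S=1 W=2
Step 2 [NS]: N:empty,E:wait,S:car3-GO,W:wait | queues: N=0 E=2 S=0 W=2
Step 3 [NS]: N:empty,E:wait,S:empty,W:wait | queues: N=0 E=2 S=0 W=2
Step 4 [EW]: N:wait,E:car6-GO,S:wait,W:car4-GO | queues: N=0 E=1 S=0 W=1
Step 5 [EW]: N:wait,E:car7-GO,S:wait,W:car5-GO | queues: N=0 E=0 S=0 W=0

N: empty
E: empty
S: empty
W: empty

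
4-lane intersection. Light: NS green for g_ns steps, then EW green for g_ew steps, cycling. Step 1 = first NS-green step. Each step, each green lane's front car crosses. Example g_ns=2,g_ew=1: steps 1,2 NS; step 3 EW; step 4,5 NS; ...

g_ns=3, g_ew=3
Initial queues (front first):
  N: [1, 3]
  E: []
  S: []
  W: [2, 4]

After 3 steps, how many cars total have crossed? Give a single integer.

Step 1 [NS]: N:car1-GO,E:wait,S:empty,W:wait | queues: N=1 E=0 S=0 W=2
Step 2 [NS]: N:car3-GO,E:wait,S:empty,W:wait | queues: N=0 E=0 S=0 W=2
Step 3 [NS]: N:empty,E:wait,S:empty,W:wait | queues: N=0 E=0 S=0 W=2
Cars crossed by step 3: 2

Answer: 2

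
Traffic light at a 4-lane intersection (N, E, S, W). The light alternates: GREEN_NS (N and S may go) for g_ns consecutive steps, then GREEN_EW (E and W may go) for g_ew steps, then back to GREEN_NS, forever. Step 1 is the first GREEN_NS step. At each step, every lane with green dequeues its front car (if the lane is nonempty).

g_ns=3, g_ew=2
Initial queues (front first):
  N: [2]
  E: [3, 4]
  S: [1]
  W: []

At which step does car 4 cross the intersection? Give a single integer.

Step 1 [NS]: N:car2-GO,E:wait,S:car1-GO,W:wait | queues: N=0 E=2 S=0 W=0
Step 2 [NS]: N:empty,E:wait,S:empty,W:wait | queues: N=0 E=2 S=0 W=0
Step 3 [NS]: N:empty,E:wait,S:empty,W:wait | queues: N=0 E=2 S=0 W=0
Step 4 [EW]: N:wait,E:car3-GO,S:wait,W:empty | queues: N=0 E=1 S=0 W=0
Step 5 [EW]: N:wait,E:car4-GO,S:wait,W:empty | queues: N=0 E=0 S=0 W=0
Car 4 crosses at step 5

5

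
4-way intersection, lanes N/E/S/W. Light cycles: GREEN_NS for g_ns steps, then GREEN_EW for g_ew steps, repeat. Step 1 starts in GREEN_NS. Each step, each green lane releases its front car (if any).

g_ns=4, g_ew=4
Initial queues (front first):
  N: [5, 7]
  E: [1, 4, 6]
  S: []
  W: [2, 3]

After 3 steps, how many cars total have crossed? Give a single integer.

Step 1 [NS]: N:car5-GO,E:wait,S:empty,W:wait | queues: N=1 E=3 S=0 W=2
Step 2 [NS]: N:car7-GO,E:wait,S:empty,W:wait | queues: N=0 E=3 S=0 W=2
Step 3 [NS]: N:empty,E:wait,S:empty,W:wait | queues: N=0 E=3 S=0 W=2
Cars crossed by step 3: 2

Answer: 2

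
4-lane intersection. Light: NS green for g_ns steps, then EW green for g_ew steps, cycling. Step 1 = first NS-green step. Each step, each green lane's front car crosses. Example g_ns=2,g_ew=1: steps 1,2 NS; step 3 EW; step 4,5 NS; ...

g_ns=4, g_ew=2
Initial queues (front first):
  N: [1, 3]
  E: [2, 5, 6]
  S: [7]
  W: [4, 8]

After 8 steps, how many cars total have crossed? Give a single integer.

Step 1 [NS]: N:car1-GO,E:wait,S:car7-GO,W:wait | queues: N=1 E=3 S=0 W=2
Step 2 [NS]: N:car3-GO,E:wait,S:empty,W:wait | queues: N=0 E=3 S=0 W=2
Step 3 [NS]: N:empty,E:wait,S:empty,W:wait | queues: N=0 E=3 S=0 W=2
Step 4 [NS]: N:empty,E:wait,S:empty,W:wait | queues: N=0 E=3 S=0 W=2
Step 5 [EW]: N:wait,E:car2-GO,S:wait,W:car4-GO | queues: N=0 E=2 S=0 W=1
Step 6 [EW]: N:wait,E:car5-GO,S:wait,W:car8-GO | queues: N=0 E=1 S=0 W=0
Step 7 [NS]: N:empty,E:wait,S:empty,W:wait | queues: N=0 E=1 S=0 W=0
Step 8 [NS]: N:empty,E:wait,S:empty,W:wait | queues: N=0 E=1 S=0 W=0
Cars crossed by step 8: 7

Answer: 7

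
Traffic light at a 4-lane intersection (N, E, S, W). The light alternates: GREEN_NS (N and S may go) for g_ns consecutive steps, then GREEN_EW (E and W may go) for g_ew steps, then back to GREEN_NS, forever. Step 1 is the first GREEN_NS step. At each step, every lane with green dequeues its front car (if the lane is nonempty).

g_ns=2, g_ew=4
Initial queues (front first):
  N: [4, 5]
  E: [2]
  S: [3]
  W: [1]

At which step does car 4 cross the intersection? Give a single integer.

Step 1 [NS]: N:car4-GO,E:wait,S:car3-GO,W:wait | queues: N=1 E=1 S=0 W=1
Step 2 [NS]: N:car5-GO,E:wait,S:empty,W:wait | queues: N=0 E=1 S=0 W=1
Step 3 [EW]: N:wait,E:car2-GO,S:wait,W:car1-GO | queues: N=0 E=0 S=0 W=0
Car 4 crosses at step 1

1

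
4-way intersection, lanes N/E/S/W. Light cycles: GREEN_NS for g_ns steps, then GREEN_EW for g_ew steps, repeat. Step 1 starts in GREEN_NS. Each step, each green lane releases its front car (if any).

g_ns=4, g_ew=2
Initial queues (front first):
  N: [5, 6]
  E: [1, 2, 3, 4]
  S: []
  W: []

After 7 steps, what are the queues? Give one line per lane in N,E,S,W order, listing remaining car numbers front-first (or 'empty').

Step 1 [NS]: N:car5-GO,E:wait,S:empty,W:wait | queues: N=1 E=4 S=0 W=0
Step 2 [NS]: N:car6-GO,E:wait,S:empty,W:wait | queues: N=0 E=4 S=0 W=0
Step 3 [NS]: N:empty,E:wait,S:empty,W:wait | queues: N=0 E=4 S=0 W=0
Step 4 [NS]: N:empty,E:wait,S:empty,W:wait | queues: N=0 E=4 S=0 W=0
Step 5 [EW]: N:wait,E:car1-GO,S:wait,W:empty | queues: N=0 E=3 S=0 W=0
Step 6 [EW]: N:wait,E:car2-GO,S:wait,W:empty | queues: N=0 E=2 S=0 W=0
Step 7 [NS]: N:empty,E:wait,S:empty,W:wait | queues: N=0 E=2 S=0 W=0

N: empty
E: 3 4
S: empty
W: empty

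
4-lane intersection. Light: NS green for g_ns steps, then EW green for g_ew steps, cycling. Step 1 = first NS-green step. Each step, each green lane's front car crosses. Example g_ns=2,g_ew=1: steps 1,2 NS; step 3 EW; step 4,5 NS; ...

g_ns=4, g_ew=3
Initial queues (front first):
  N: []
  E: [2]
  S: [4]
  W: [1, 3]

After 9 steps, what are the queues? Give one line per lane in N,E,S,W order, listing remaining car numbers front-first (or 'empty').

Step 1 [NS]: N:empty,E:wait,S:car4-GO,W:wait | queues: N=0 E=1 S=0 W=2
Step 2 [NS]: N:empty,E:wait,S:empty,W:wait | queues: N=0 E=1 S=0 W=2
Step 3 [NS]: N:empty,E:wait,S:empty,W:wait | queues: N=0 E=1 S=0 W=2
Step 4 [NS]: N:empty,E:wait,S:empty,W:wait | queues: N=0 E=1 S=0 W=2
Step 5 [EW]: N:wait,E:car2-GO,S:wait,W:car1-GO | queues: N=0 E=0 S=0 W=1
Step 6 [EW]: N:wait,E:empty,S:wait,W:car3-GO | queues: N=0 E=0 S=0 W=0

N: empty
E: empty
S: empty
W: empty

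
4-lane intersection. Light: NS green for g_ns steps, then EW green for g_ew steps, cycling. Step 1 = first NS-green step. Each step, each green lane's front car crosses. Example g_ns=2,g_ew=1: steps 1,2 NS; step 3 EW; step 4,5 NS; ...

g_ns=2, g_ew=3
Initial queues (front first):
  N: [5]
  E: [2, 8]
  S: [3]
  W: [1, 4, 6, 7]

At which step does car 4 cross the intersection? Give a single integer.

Step 1 [NS]: N:car5-GO,E:wait,S:car3-GO,W:wait | queues: N=0 E=2 S=0 W=4
Step 2 [NS]: N:empty,E:wait,S:empty,W:wait | queues: N=0 E=2 S=0 W=4
Step 3 [EW]: N:wait,E:car2-GO,S:wait,W:car1-GO | queues: N=0 E=1 S=0 W=3
Step 4 [EW]: N:wait,E:car8-GO,S:wait,W:car4-GO | queues: N=0 E=0 S=0 W=2
Step 5 [EW]: N:wait,E:empty,S:wait,W:car6-GO | queues: N=0 E=0 S=0 W=1
Step 6 [NS]: N:empty,E:wait,S:empty,W:wait | queues: N=0 E=0 S=0 W=1
Step 7 [NS]: N:empty,E:wait,S:empty,W:wait | queues: N=0 E=0 S=0 W=1
Step 8 [EW]: N:wait,E:empty,S:wait,W:car7-GO | queues: N=0 E=0 S=0 W=0
Car 4 crosses at step 4

4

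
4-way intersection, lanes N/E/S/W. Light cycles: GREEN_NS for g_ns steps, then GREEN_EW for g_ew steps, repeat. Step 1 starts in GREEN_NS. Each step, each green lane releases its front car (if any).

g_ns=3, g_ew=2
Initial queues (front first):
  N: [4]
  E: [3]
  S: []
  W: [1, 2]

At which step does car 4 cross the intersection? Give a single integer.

Step 1 [NS]: N:car4-GO,E:wait,S:empty,W:wait | queues: N=0 E=1 S=0 W=2
Step 2 [NS]: N:empty,E:wait,S:empty,W:wait | queues: N=0 E=1 S=0 W=2
Step 3 [NS]: N:empty,E:wait,S:empty,W:wait | queues: N=0 E=1 S=0 W=2
Step 4 [EW]: N:wait,E:car3-GO,S:wait,W:car1-GO | queues: N=0 E=0 S=0 W=1
Step 5 [EW]: N:wait,E:empty,S:wait,W:car2-GO | queues: N=0 E=0 S=0 W=0
Car 4 crosses at step 1

1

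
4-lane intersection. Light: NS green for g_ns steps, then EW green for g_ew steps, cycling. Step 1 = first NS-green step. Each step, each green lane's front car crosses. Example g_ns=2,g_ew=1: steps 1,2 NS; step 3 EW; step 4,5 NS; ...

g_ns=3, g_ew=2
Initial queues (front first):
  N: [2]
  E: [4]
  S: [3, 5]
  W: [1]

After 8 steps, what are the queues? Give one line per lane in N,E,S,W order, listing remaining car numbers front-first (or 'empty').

Step 1 [NS]: N:car2-GO,E:wait,S:car3-GO,W:wait | queues: N=0 E=1 S=1 W=1
Step 2 [NS]: N:empty,E:wait,S:car5-GO,W:wait | queues: N=0 E=1 S=0 W=1
Step 3 [NS]: N:empty,E:wait,S:empty,W:wait | queues: N=0 E=1 S=0 W=1
Step 4 [EW]: N:wait,E:car4-GO,S:wait,W:car1-GO | queues: N=0 E=0 S=0 W=0

N: empty
E: empty
S: empty
W: empty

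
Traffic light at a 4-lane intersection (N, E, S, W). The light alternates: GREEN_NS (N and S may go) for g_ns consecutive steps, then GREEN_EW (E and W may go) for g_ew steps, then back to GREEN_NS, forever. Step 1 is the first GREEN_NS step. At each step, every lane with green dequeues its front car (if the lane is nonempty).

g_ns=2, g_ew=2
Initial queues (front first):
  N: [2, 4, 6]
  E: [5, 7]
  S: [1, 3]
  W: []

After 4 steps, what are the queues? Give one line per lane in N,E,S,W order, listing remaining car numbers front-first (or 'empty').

Step 1 [NS]: N:car2-GO,E:wait,S:car1-GO,W:wait | queues: N=2 E=2 S=1 W=0
Step 2 [NS]: N:car4-GO,E:wait,S:car3-GO,W:wait | queues: N=1 E=2 S=0 W=0
Step 3 [EW]: N:wait,E:car5-GO,S:wait,W:empty | queues: N=1 E=1 S=0 W=0
Step 4 [EW]: N:wait,E:car7-GO,S:wait,W:empty | queues: N=1 E=0 S=0 W=0

N: 6
E: empty
S: empty
W: empty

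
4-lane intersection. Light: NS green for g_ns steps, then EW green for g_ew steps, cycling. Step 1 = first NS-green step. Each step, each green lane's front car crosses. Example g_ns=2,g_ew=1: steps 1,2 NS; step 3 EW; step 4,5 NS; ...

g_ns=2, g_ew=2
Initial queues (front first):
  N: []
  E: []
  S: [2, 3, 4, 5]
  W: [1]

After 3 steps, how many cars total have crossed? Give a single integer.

Step 1 [NS]: N:empty,E:wait,S:car2-GO,W:wait | queues: N=0 E=0 S=3 W=1
Step 2 [NS]: N:empty,E:wait,S:car3-GO,W:wait | queues: N=0 E=0 S=2 W=1
Step 3 [EW]: N:wait,E:empty,S:wait,W:car1-GO | queues: N=0 E=0 S=2 W=0
Cars crossed by step 3: 3

Answer: 3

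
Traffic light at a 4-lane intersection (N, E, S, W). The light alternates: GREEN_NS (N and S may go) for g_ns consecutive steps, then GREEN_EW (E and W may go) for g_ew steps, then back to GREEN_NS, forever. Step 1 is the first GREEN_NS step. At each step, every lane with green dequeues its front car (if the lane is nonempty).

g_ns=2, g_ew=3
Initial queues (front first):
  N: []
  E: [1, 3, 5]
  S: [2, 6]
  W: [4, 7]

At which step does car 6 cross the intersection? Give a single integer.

Step 1 [NS]: N:empty,E:wait,S:car2-GO,W:wait | queues: N=0 E=3 S=1 W=2
Step 2 [NS]: N:empty,E:wait,S:car6-GO,W:wait | queues: N=0 E=3 S=0 W=2
Step 3 [EW]: N:wait,E:car1-GO,S:wait,W:car4-GO | queues: N=0 E=2 S=0 W=1
Step 4 [EW]: N:wait,E:car3-GO,S:wait,W:car7-GO | queues: N=0 E=1 S=0 W=0
Step 5 [EW]: N:wait,E:car5-GO,S:wait,W:empty | queues: N=0 E=0 S=0 W=0
Car 6 crosses at step 2

2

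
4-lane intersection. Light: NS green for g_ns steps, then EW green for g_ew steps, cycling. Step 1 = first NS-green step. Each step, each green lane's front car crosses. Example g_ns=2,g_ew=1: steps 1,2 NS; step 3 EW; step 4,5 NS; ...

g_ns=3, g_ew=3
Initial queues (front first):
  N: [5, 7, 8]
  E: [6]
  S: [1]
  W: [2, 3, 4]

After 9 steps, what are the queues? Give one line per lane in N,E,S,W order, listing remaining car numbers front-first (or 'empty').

Step 1 [NS]: N:car5-GO,E:wait,S:car1-GO,W:wait | queues: N=2 E=1 S=0 W=3
Step 2 [NS]: N:car7-GO,E:wait,S:empty,W:wait | queues: N=1 E=1 S=0 W=3
Step 3 [NS]: N:car8-GO,E:wait,S:empty,W:wait | queues: N=0 E=1 S=0 W=3
Step 4 [EW]: N:wait,E:car6-GO,S:wait,W:car2-GO | queues: N=0 E=0 S=0 W=2
Step 5 [EW]: N:wait,E:empty,S:wait,W:car3-GO | queues: N=0 E=0 S=0 W=1
Step 6 [EW]: N:wait,E:empty,S:wait,W:car4-GO | queues: N=0 E=0 S=0 W=0

N: empty
E: empty
S: empty
W: empty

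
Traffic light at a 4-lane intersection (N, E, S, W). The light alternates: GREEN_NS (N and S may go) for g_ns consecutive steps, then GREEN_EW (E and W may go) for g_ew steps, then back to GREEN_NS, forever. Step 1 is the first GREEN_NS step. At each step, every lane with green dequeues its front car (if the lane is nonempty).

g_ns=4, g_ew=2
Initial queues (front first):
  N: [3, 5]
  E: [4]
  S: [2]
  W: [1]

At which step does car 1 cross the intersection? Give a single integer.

Step 1 [NS]: N:car3-GO,E:wait,S:car2-GO,W:wait | queues: N=1 E=1 S=0 W=1
Step 2 [NS]: N:car5-GO,E:wait,S:empty,W:wait | queues: N=0 E=1 S=0 W=1
Step 3 [NS]: N:empty,E:wait,S:empty,W:wait | queues: N=0 E=1 S=0 W=1
Step 4 [NS]: N:empty,E:wait,S:empty,W:wait | queues: N=0 E=1 S=0 W=1
Step 5 [EW]: N:wait,E:car4-GO,S:wait,W:car1-GO | queues: N=0 E=0 S=0 W=0
Car 1 crosses at step 5

5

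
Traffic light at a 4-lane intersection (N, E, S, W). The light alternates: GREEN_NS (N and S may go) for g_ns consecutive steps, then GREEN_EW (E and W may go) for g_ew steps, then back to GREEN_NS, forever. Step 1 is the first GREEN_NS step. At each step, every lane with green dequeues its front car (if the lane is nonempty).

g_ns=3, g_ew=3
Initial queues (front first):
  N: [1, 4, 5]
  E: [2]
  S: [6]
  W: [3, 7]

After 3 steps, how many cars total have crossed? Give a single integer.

Answer: 4

Derivation:
Step 1 [NS]: N:car1-GO,E:wait,S:car6-GO,W:wait | queues: N=2 E=1 S=0 W=2
Step 2 [NS]: N:car4-GO,E:wait,S:empty,W:wait | queues: N=1 E=1 S=0 W=2
Step 3 [NS]: N:car5-GO,E:wait,S:empty,W:wait | queues: N=0 E=1 S=0 W=2
Cars crossed by step 3: 4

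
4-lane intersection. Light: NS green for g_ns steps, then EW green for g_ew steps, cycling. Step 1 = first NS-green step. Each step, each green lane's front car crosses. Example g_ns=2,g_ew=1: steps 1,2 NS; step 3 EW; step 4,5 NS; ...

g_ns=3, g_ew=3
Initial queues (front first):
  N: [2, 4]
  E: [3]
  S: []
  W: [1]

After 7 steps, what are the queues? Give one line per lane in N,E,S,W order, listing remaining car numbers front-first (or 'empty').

Step 1 [NS]: N:car2-GO,E:wait,S:empty,W:wait | queues: N=1 E=1 S=0 W=1
Step 2 [NS]: N:car4-GO,E:wait,S:empty,W:wait | queues: N=0 E=1 S=0 W=1
Step 3 [NS]: N:empty,E:wait,S:empty,W:wait | queues: N=0 E=1 S=0 W=1
Step 4 [EW]: N:wait,E:car3-GO,S:wait,W:car1-GO | queues: N=0 E=0 S=0 W=0

N: empty
E: empty
S: empty
W: empty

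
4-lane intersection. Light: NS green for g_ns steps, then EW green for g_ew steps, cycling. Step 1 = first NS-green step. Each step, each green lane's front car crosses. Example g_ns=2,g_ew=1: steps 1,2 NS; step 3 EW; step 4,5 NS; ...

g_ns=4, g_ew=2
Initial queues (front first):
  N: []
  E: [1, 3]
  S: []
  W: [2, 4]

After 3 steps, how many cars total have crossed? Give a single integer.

Step 1 [NS]: N:empty,E:wait,S:empty,W:wait | queues: N=0 E=2 S=0 W=2
Step 2 [NS]: N:empty,E:wait,S:empty,W:wait | queues: N=0 E=2 S=0 W=2
Step 3 [NS]: N:empty,E:wait,S:empty,W:wait | queues: N=0 E=2 S=0 W=2
Cars crossed by step 3: 0

Answer: 0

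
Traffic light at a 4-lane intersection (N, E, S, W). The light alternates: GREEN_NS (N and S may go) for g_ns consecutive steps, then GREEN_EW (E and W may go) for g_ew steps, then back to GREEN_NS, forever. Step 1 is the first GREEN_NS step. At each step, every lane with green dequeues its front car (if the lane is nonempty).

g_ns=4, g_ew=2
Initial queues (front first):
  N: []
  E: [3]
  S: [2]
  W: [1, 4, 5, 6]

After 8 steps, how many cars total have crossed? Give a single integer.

Step 1 [NS]: N:empty,E:wait,S:car2-GO,W:wait | queues: N=0 E=1 S=0 W=4
Step 2 [NS]: N:empty,E:wait,S:empty,W:wait | queues: N=0 E=1 S=0 W=4
Step 3 [NS]: N:empty,E:wait,S:empty,W:wait | queues: N=0 E=1 S=0 W=4
Step 4 [NS]: N:empty,E:wait,S:empty,W:wait | queues: N=0 E=1 S=0 W=4
Step 5 [EW]: N:wait,E:car3-GO,S:wait,W:car1-GO | queues: N=0 E=0 S=0 W=3
Step 6 [EW]: N:wait,E:empty,S:wait,W:car4-GO | queues: N=0 E=0 S=0 W=2
Step 7 [NS]: N:empty,E:wait,S:empty,W:wait | queues: N=0 E=0 S=0 W=2
Step 8 [NS]: N:empty,E:wait,S:empty,W:wait | queues: N=0 E=0 S=0 W=2
Cars crossed by step 8: 4

Answer: 4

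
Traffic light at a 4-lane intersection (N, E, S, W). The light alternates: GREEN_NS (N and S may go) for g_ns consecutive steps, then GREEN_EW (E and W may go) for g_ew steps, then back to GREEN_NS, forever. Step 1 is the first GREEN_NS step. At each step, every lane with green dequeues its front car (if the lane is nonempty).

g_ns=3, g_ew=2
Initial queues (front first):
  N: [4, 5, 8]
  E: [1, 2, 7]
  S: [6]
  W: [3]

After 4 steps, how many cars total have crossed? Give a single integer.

Answer: 6

Derivation:
Step 1 [NS]: N:car4-GO,E:wait,S:car6-GO,W:wait | queues: N=2 E=3 S=0 W=1
Step 2 [NS]: N:car5-GO,E:wait,S:empty,W:wait | queues: N=1 E=3 S=0 W=1
Step 3 [NS]: N:car8-GO,E:wait,S:empty,W:wait | queues: N=0 E=3 S=0 W=1
Step 4 [EW]: N:wait,E:car1-GO,S:wait,W:car3-GO | queues: N=0 E=2 S=0 W=0
Cars crossed by step 4: 6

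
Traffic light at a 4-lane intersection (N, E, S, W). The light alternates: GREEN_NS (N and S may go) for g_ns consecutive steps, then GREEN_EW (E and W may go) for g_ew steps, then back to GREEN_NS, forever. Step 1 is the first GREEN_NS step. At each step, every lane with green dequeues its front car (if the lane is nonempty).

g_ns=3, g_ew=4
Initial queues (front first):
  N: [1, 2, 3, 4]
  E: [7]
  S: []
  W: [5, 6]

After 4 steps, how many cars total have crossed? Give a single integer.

Answer: 5

Derivation:
Step 1 [NS]: N:car1-GO,E:wait,S:empty,W:wait | queues: N=3 E=1 S=0 W=2
Step 2 [NS]: N:car2-GO,E:wait,S:empty,W:wait | queues: N=2 E=1 S=0 W=2
Step 3 [NS]: N:car3-GO,E:wait,S:empty,W:wait | queues: N=1 E=1 S=0 W=2
Step 4 [EW]: N:wait,E:car7-GO,S:wait,W:car5-GO | queues: N=1 E=0 S=0 W=1
Cars crossed by step 4: 5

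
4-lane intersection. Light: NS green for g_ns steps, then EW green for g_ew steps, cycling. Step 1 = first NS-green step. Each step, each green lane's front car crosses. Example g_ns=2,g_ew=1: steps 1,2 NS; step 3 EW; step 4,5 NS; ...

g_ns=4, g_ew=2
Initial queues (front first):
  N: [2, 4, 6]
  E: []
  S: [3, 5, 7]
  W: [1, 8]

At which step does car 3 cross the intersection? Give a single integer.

Step 1 [NS]: N:car2-GO,E:wait,S:car3-GO,W:wait | queues: N=2 E=0 S=2 W=2
Step 2 [NS]: N:car4-GO,E:wait,S:car5-GO,W:wait | queues: N=1 E=0 S=1 W=2
Step 3 [NS]: N:car6-GO,E:wait,S:car7-GO,W:wait | queues: N=0 E=0 S=0 W=2
Step 4 [NS]: N:empty,E:wait,S:empty,W:wait | queues: N=0 E=0 S=0 W=2
Step 5 [EW]: N:wait,E:empty,S:wait,W:car1-GO | queues: N=0 E=0 S=0 W=1
Step 6 [EW]: N:wait,E:empty,S:wait,W:car8-GO | queues: N=0 E=0 S=0 W=0
Car 3 crosses at step 1

1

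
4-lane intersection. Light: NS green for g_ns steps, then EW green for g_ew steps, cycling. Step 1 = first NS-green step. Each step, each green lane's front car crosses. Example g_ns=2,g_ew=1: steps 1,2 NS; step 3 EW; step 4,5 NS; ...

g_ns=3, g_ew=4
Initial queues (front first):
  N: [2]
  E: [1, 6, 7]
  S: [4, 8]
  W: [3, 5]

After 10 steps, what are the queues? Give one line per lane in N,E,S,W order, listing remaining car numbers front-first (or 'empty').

Step 1 [NS]: N:car2-GO,E:wait,S:car4-GO,W:wait | queues: N=0 E=3 S=1 W=2
Step 2 [NS]: N:empty,E:wait,S:car8-GO,W:wait | queues: N=0 E=3 S=0 W=2
Step 3 [NS]: N:empty,E:wait,S:empty,W:wait | queues: N=0 E=3 S=0 W=2
Step 4 [EW]: N:wait,E:car1-GO,S:wait,W:car3-GO | queues: N=0 E=2 S=0 W=1
Step 5 [EW]: N:wait,E:car6-GO,S:wait,W:car5-GO | queues: N=0 E=1 S=0 W=0
Step 6 [EW]: N:wait,E:car7-GO,S:wait,W:empty | queues: N=0 E=0 S=0 W=0

N: empty
E: empty
S: empty
W: empty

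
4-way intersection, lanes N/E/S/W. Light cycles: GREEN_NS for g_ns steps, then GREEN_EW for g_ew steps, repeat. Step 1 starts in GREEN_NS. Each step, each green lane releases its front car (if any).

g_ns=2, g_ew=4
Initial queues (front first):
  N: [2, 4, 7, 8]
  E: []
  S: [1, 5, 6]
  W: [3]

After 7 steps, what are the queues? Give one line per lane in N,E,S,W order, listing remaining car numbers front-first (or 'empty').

Step 1 [NS]: N:car2-GO,E:wait,S:car1-GO,W:wait | queues: N=3 E=0 S=2 W=1
Step 2 [NS]: N:car4-GO,E:wait,S:car5-GO,W:wait | queues: N=2 E=0 S=1 W=1
Step 3 [EW]: N:wait,E:empty,S:wait,W:car3-GO | queues: N=2 E=0 S=1 W=0
Step 4 [EW]: N:wait,E:empty,S:wait,W:empty | queues: N=2 E=0 S=1 W=0
Step 5 [EW]: N:wait,E:empty,S:wait,W:empty | queues: N=2 E=0 S=1 W=0
Step 6 [EW]: N:wait,E:empty,S:wait,W:empty | queues: N=2 E=0 S=1 W=0
Step 7 [NS]: N:car7-GO,E:wait,S:car6-GO,W:wait | queues: N=1 E=0 S=0 W=0

N: 8
E: empty
S: empty
W: empty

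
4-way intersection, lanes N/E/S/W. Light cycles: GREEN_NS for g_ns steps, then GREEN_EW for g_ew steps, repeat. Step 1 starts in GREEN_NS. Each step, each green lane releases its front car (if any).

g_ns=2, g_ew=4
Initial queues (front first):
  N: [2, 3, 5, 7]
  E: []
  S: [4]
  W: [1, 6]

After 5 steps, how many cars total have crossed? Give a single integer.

Answer: 5

Derivation:
Step 1 [NS]: N:car2-GO,E:wait,S:car4-GO,W:wait | queues: N=3 E=0 S=0 W=2
Step 2 [NS]: N:car3-GO,E:wait,S:empty,W:wait | queues: N=2 E=0 S=0 W=2
Step 3 [EW]: N:wait,E:empty,S:wait,W:car1-GO | queues: N=2 E=0 S=0 W=1
Step 4 [EW]: N:wait,E:empty,S:wait,W:car6-GO | queues: N=2 E=0 S=0 W=0
Step 5 [EW]: N:wait,E:empty,S:wait,W:empty | queues: N=2 E=0 S=0 W=0
Cars crossed by step 5: 5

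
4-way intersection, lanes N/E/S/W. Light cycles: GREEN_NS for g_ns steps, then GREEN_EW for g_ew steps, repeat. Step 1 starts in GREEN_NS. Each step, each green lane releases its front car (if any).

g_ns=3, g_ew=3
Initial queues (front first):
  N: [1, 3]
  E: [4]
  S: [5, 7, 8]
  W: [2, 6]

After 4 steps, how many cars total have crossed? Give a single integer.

Step 1 [NS]: N:car1-GO,E:wait,S:car5-GO,W:wait | queues: N=1 E=1 S=2 W=2
Step 2 [NS]: N:car3-GO,E:wait,S:car7-GO,W:wait | queues: N=0 E=1 S=1 W=2
Step 3 [NS]: N:empty,E:wait,S:car8-GO,W:wait | queues: N=0 E=1 S=0 W=2
Step 4 [EW]: N:wait,E:car4-GO,S:wait,W:car2-GO | queues: N=0 E=0 S=0 W=1
Cars crossed by step 4: 7

Answer: 7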